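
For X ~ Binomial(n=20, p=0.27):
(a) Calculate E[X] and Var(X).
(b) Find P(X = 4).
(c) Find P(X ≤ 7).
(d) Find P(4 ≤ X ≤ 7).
(a) E[X] = 5.4000, Var(X) = 3.9420
(b) P(X = 4) = 0.167461
(c) P(X ≤ 7) = 0.854546
(d) P(4 ≤ X ≤ 7) = 0.684498

We have X ~ Binomial(n=20, p=0.27).

(a) Moments:
E[X] = 5.4000
Var(X) = 3.9420
σ = √Var(X) = 1.9854

(b) Point probability using PMF:
P(X = 4) = 0.167461

(c) Cumulative probability using CDF:
P(X ≤ 7) = F(7) = 0.854546

(d) Range probability:
P(4 ≤ X ≤ 7) = P(X ≤ 7) - P(X ≤ 3)
                   = F(7) - F(3)
                   = 0.854546 - 0.170048
                   = 0.684498

This means approximately 68.4% of outcomes fall in the interval [4, 7].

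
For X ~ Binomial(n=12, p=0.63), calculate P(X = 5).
0.074617

We have X ~ Binomial(n=12, p=0.63).

For a Binomial distribution, the PMF gives us the probability of each outcome.

Using the PMF formula:
P(X = 5) = 0.074617

Rounded to 4 decimal places: 0.0746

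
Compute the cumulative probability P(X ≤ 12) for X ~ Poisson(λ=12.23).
0.549680

We have X ~ Poisson(λ=12.23).

The CDF gives us P(X ≤ k).

Using the CDF:
P(X ≤ 12) = 0.549680

This means there's approximately a 55.0% chance that X is at most 12.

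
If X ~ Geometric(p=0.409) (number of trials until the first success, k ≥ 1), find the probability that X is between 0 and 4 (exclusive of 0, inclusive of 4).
0.878003

We have X ~ Geometric(p=0.409) (number of trials until the first success, k ≥ 1).

To find P(0 < X ≤ 4), we use:
P(0 < X ≤ 4) = P(X ≤ 4) - P(X ≤ 0)
                 = F(4) - F(0)
                 = 0.878003 - 0.000000
                 = 0.878003

So there's approximately a 87.8% chance that X falls in this range.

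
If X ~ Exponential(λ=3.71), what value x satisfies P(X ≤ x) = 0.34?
0.1120

We have X ~ Exponential(λ=3.71).

We want to find x such that P(X ≤ x) = 0.34.

This is the 34th percentile, which means 34% of values fall below this point.

Using the inverse CDF (quantile function):
x = F⁻¹(0.34) = 0.1120

Verification: P(X ≤ 0.1120) = 0.34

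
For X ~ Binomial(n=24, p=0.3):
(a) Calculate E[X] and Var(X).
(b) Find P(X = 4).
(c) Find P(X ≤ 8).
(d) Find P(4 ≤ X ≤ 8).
(a) E[X] = 7.2000, Var(X) = 5.0400
(b) P(X = 4) = 0.068678
(c) P(X ≤ 8) = 0.725037
(d) P(4 ≤ X ≤ 8) = 0.682639

We have X ~ Binomial(n=24, p=0.3).

(a) Moments:
E[X] = 7.2000
Var(X) = 5.0400
σ = √Var(X) = 2.2450

(b) Point probability using PMF:
P(X = 4) = 0.068678

(c) Cumulative probability using CDF:
P(X ≤ 8) = F(8) = 0.725037

(d) Range probability:
P(4 ≤ X ≤ 8) = P(X ≤ 8) - P(X ≤ 3)
                   = F(8) - F(3)
                   = 0.725037 - 0.042398
                   = 0.682639

This means approximately 68.3% of outcomes fall in the interval [4, 8].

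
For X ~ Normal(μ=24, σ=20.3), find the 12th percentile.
0.1478

We have X ~ Normal(μ=24, σ=20.3).

We want to find x such that P(X ≤ x) = 0.12.

This is the 12th percentile, which means 12% of values fall below this point.

Using the inverse CDF (quantile function):
x = F⁻¹(0.12) = 0.1478

Verification: P(X ≤ 0.1478) = 0.12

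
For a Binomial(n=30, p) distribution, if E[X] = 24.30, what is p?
p = 0.81

For a Binomial(n, p) distribution:
E[X] = n × p

Given n = 30 and E[X] = 24.30:
24.30 = 30 × p
p = 24.30 / 30 = 0.81

Verification: Binomial(30, 0.81) has E[X] = 24.30 ✓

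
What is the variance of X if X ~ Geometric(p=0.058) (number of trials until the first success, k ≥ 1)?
280.0238

We have X ~ Geometric(p=0.058) (number of trials until the first success, k ≥ 1).

For a Geometric distribution with p=0.058 (number of trials until the first success, k ≥ 1):
Var(X) = 280.0238

The variance measures the spread of the distribution around the mean.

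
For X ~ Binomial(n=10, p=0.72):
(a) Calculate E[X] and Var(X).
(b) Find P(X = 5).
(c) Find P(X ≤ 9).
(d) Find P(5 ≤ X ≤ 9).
(a) E[X] = 7.2000, Var(X) = 2.0160
(b) P(X = 5) = 0.083918
(c) P(X ≤ 9) = 0.962561
(d) P(5 ≤ X ≤ 9) = 0.928361

We have X ~ Binomial(n=10, p=0.72).

(a) Moments:
E[X] = 7.2000
Var(X) = 2.0160
σ = √Var(X) = 1.4199

(b) Point probability using PMF:
P(X = 5) = 0.083918

(c) Cumulative probability using CDF:
P(X ≤ 9) = F(9) = 0.962561

(d) Range probability:
P(5 ≤ X ≤ 9) = P(X ≤ 9) - P(X ≤ 4)
                   = F(9) - F(4)
                   = 0.962561 - 0.034199
                   = 0.928361

This means approximately 92.8% of outcomes fall in the interval [5, 9].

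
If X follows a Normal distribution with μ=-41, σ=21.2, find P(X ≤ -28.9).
0.715917

We have X ~ Normal(μ=-41, σ=21.2).

The CDF gives us P(X ≤ k).

Using the CDF:
P(X ≤ -28.9) = 0.715917

This means there's approximately a 71.6% chance that X is at most -28.9.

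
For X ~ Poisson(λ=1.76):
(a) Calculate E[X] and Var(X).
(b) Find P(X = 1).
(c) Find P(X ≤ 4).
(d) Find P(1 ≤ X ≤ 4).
(a) E[X] = 1.7600, Var(X) = 1.7600
(b) P(X = 1) = 0.302799
(c) P(X ≤ 4) = 0.966415
(d) P(1 ≤ X ≤ 4) = 0.794370

We have X ~ Poisson(λ=1.76).

(a) Moments:
E[X] = 1.7600
Var(X) = 1.7600
σ = √Var(X) = 1.3266

(b) Point probability using PMF:
P(X = 1) = 0.302799

(c) Cumulative probability using CDF:
P(X ≤ 4) = F(4) = 0.966415

(d) Range probability:
P(1 ≤ X ≤ 4) = P(X ≤ 4) - P(X ≤ 0)
                   = F(4) - F(0)
                   = 0.966415 - 0.172045
                   = 0.794370

This means approximately 79.4% of outcomes fall in the interval [1, 4].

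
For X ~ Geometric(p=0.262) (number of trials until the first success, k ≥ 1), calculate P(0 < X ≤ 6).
0.838438

We have X ~ Geometric(p=0.262) (number of trials until the first success, k ≥ 1).

To find P(0 < X ≤ 6), we use:
P(0 < X ≤ 6) = P(X ≤ 6) - P(X ≤ 0)
                 = F(6) - F(0)
                 = 0.838438 - 0.000000
                 = 0.838438

So there's approximately a 83.8% chance that X falls in this range.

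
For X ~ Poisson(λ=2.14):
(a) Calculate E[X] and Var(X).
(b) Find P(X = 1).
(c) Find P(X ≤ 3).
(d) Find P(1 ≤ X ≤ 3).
(a) E[X] = 2.1400, Var(X) = 2.1400
(b) P(X = 1) = 0.251781
(c) P(X ≤ 3) = 0.831019
(d) P(1 ≤ X ≤ 3) = 0.713364

We have X ~ Poisson(λ=2.14).

(a) Moments:
E[X] = 2.1400
Var(X) = 2.1400
σ = √Var(X) = 1.4629

(b) Point probability using PMF:
P(X = 1) = 0.251781

(c) Cumulative probability using CDF:
P(X ≤ 3) = F(3) = 0.831019

(d) Range probability:
P(1 ≤ X ≤ 3) = P(X ≤ 3) - P(X ≤ 0)
                   = F(3) - F(0)
                   = 0.831019 - 0.117655
                   = 0.713364

This means approximately 71.3% of outcomes fall in the interval [1, 3].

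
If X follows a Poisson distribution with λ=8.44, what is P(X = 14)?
0.023064

We have X ~ Poisson(λ=8.44).

For a Poisson distribution, the PMF gives us the probability of each outcome.

Using the PMF formula:
P(X = 14) = 0.023064

Rounded to 4 decimal places: 0.0231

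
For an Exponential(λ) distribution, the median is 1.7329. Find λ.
λ = 0.4000

For X ~ Exponential(λ), the CDF is F(x) = 1 - e^(-λx).
The median m satisfies F(m) = 0.5:
1 - e^(-λm) = 0.5
e^(-λm) = 0.5
λm = ln(2)
m = ln(2) / λ

Given m = 1.7329:
λ = ln(2) / 1.7329 = 0.693147 / 1.7329 = 0.4000

Verification: ln(2) / 0.4000 = 1.7329 ✓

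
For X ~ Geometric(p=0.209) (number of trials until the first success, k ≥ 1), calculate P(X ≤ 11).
0.924152

We have X ~ Geometric(p=0.209) (number of trials until the first success, k ≥ 1).

The CDF gives us P(X ≤ k).

Using the CDF:
P(X ≤ 11) = 0.924152

This means there's approximately a 92.4% chance that X is at most 11.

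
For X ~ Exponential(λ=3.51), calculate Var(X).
0.0812

We have X ~ Exponential(λ=3.51).

For an Exponential distribution with λ=3.51:
Var(X) = 0.0812

The variance measures the spread of the distribution around the mean.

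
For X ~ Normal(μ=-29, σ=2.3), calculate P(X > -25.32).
0.054799

We have X ~ Normal(μ=-29, σ=2.3).

P(X > -25.32) = 1 - P(X ≤ -25.32)
                = 1 - F(-25.32)
                = 1 - 0.945201
                = 0.054799

So there's approximately a 5.5% chance that X exceeds -25.32.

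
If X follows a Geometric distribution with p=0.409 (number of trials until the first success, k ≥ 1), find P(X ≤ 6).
0.957389

We have X ~ Geometric(p=0.409) (number of trials until the first success, k ≥ 1).

The CDF gives us P(X ≤ k).

Using the CDF:
P(X ≤ 6) = 0.957389

This means there's approximately a 95.7% chance that X is at most 6.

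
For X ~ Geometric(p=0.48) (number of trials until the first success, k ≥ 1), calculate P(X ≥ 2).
0.520000

We have X ~ Geometric(p=0.48) (number of trials until the first success, k ≥ 1).

For discrete distributions, P(X ≥ 2) = 1 - P(X ≤ 1).

P(X ≤ 1) = 0.480000
P(X ≥ 2) = 1 - 0.480000 = 0.520000

So there's approximately a 52.0% chance that X is at least 2.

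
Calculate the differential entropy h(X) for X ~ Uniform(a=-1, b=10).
2.3979 nats

We have X ~ Uniform(a=-1, b=10).

The differential entropy measures the uncertainty or information content of the distribution.

For a Uniform distribution with a=-1, b=10:
h(X) = 2.3979 nats

(In bits, this would be 3.4594 bits.)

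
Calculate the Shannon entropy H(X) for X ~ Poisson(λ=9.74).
2.5480 nats

We have X ~ Poisson(λ=9.74).

The Shannon entropy measures the uncertainty or information content of the distribution.

For a Poisson distribution with λ=9.74:
H(X) = 2.5480 nats

(In bits, this would be 3.6760 bits.)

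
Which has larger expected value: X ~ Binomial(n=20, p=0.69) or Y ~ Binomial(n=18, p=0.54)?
X has larger mean (13.8000 > 9.7200)

Compute the expected value for each distribution:

X ~ Binomial(n=20, p=0.69):
E[X] = 13.8000

Y ~ Binomial(n=18, p=0.54):
E[Y] = 9.7200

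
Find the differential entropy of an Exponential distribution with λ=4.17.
-0.4279 nats

We have X ~ Exponential(λ=4.17).

The differential entropy measures the uncertainty or information content of the distribution.

For an Exponential distribution with λ=4.17:
h(X) = -0.4279 nats

(In bits, this would be -0.6174 bits.)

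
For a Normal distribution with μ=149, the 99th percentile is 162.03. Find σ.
σ = 5.6011

For X ~ Normal(μ, σ), the p-th percentile satisfies x = μ + z_p × σ,
where z_p = Φ⁻¹(p) is the standard normal quantile.

Step 1: z_{0.99} = Φ⁻¹(0.99) = 2.3263

Step 2: Solve for σ:
162.03 = 149 + 2.3263 × σ
σ = (162.03 - 149) / 2.3263
σ = 13.03 / 2.3263
σ = 5.6011

Verification: μ + z × σ = 149 + 2.3263 × 5.6011 = 162.03 ✓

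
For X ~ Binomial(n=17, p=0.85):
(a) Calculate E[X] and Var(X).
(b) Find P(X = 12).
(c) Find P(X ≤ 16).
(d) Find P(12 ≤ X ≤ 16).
(a) E[X] = 14.4500, Var(X) = 2.1675
(b) P(X = 12) = 0.066840
(c) P(X ≤ 16) = 0.936887
(d) P(12 ≤ X ≤ 16) = 0.905016

We have X ~ Binomial(n=17, p=0.85).

(a) Moments:
E[X] = 14.4500
Var(X) = 2.1675
σ = √Var(X) = 1.4722

(b) Point probability using PMF:
P(X = 12) = 0.066840

(c) Cumulative probability using CDF:
P(X ≤ 16) = F(16) = 0.936887

(d) Range probability:
P(12 ≤ X ≤ 16) = P(X ≤ 16) - P(X ≤ 11)
                   = F(16) - F(11)
                   = 0.936887 - 0.031870
                   = 0.905016

This means approximately 90.5% of outcomes fall in the interval [12, 16].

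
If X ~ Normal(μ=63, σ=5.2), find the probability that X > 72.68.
0.031334

We have X ~ Normal(μ=63, σ=5.2).

P(X > 72.68) = 1 - P(X ≤ 72.68)
                = 1 - F(72.68)
                = 1 - 0.968666
                = 0.031334

So there's approximately a 3.1% chance that X exceeds 72.68.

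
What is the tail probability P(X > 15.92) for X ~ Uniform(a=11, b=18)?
0.297143

We have X ~ Uniform(a=11, b=18).

P(X > 15.92) = 1 - P(X ≤ 15.92)
                = 1 - F(15.92)
                = 1 - 0.702857
                = 0.297143

So there's approximately a 29.7% chance that X exceeds 15.92.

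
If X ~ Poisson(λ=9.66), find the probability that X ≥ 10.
0.498878

We have X ~ Poisson(λ=9.66).

For discrete distributions, P(X ≥ 10) = 1 - P(X ≤ 9).

P(X ≤ 9) = 0.501122
P(X ≥ 10) = 1 - 0.501122 = 0.498878

So there's approximately a 49.9% chance that X is at least 10.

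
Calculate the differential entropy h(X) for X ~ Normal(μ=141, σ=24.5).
4.6176 nats

We have X ~ Normal(μ=141, σ=24.5).

The differential entropy measures the uncertainty or information content of the distribution.

For a Normal distribution with μ=141, σ=24.5:
h(X) = 4.6176 nats

(In bits, this would be 6.6618 bits.)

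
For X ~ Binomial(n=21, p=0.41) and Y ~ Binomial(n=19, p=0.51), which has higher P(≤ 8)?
X has higher probability (P(X ≤ 8) = 0.4860 > P(Y ≤ 8) = 0.2928)

Compute P(≤ 8) for each distribution:

X ~ Binomial(n=21, p=0.41):
P(X ≤ 8) = 0.4860

Y ~ Binomial(n=19, p=0.51):
P(Y ≤ 8) = 0.2928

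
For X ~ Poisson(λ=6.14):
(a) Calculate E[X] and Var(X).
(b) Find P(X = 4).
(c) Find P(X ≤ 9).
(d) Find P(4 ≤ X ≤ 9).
(a) E[X] = 6.1400, Var(X) = 6.1400
(b) P(X = 4) = 0.127613
(c) P(X ≤ 9) = 0.906101
(d) P(4 ≤ X ≤ 9) = 0.766960

We have X ~ Poisson(λ=6.14).

(a) Moments:
E[X] = 6.1400
Var(X) = 6.1400
σ = √Var(X) = 2.4779

(b) Point probability using PMF:
P(X = 4) = 0.127613

(c) Cumulative probability using CDF:
P(X ≤ 9) = F(9) = 0.906101

(d) Range probability:
P(4 ≤ X ≤ 9) = P(X ≤ 9) - P(X ≤ 3)
                   = F(9) - F(3)
                   = 0.906101 - 0.139141
                   = 0.766960

This means approximately 76.7% of outcomes fall in the interval [4, 9].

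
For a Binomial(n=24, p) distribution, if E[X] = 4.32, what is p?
p = 0.18

For a Binomial(n, p) distribution:
E[X] = n × p

Given n = 24 and E[X] = 4.32:
4.32 = 24 × p
p = 4.32 / 24 = 0.18

Verification: Binomial(24, 0.18) has E[X] = 4.32 ✓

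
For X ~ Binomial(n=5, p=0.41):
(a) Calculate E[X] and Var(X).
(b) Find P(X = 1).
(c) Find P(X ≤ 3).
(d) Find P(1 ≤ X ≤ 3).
(a) E[X] = 2.0500, Var(X) = 1.2095
(b) P(X = 1) = 0.248406
(c) P(X ≤ 3) = 0.905054
(d) P(1 ≤ X ≤ 3) = 0.833562

We have X ~ Binomial(n=5, p=0.41).

(a) Moments:
E[X] = 2.0500
Var(X) = 1.2095
σ = √Var(X) = 1.0998

(b) Point probability using PMF:
P(X = 1) = 0.248406

(c) Cumulative probability using CDF:
P(X ≤ 3) = F(3) = 0.905054

(d) Range probability:
P(1 ≤ X ≤ 3) = P(X ≤ 3) - P(X ≤ 0)
                   = F(3) - F(0)
                   = 0.905054 - 0.071492
                   = 0.833562

This means approximately 83.4% of outcomes fall in the interval [1, 3].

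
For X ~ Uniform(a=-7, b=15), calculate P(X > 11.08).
0.178182

We have X ~ Uniform(a=-7, b=15).

P(X > 11.08) = 1 - P(X ≤ 11.08)
                = 1 - F(11.08)
                = 1 - 0.821818
                = 0.178182

So there's approximately a 17.8% chance that X exceeds 11.08.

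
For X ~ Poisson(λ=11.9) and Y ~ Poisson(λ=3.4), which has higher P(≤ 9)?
Y has higher probability (P(Y ≤ 9) = 0.9973 > P(X ≤ 9) = 0.2512)

Compute P(≤ 9) for each distribution:

X ~ Poisson(λ=11.9):
P(X ≤ 9) = 0.2512

Y ~ Poisson(λ=3.4):
P(Y ≤ 9) = 0.9973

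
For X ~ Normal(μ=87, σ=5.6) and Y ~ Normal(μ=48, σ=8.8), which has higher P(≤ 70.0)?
Y has higher probability (P(Y ≤ 70.0) = 0.9938 > P(X ≤ 70.0) = 0.0012)

Compute P(≤ 70.0) for each distribution:

X ~ Normal(μ=87, σ=5.6):
P(X ≤ 70.0) = 0.0012

Y ~ Normal(μ=48, σ=8.8):
P(Y ≤ 70.0) = 0.9938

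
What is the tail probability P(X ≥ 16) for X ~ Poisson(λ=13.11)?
0.246206

We have X ~ Poisson(λ=13.11).

For discrete distributions, P(X ≥ 16) = 1 - P(X ≤ 15).

P(X ≤ 15) = 0.753794
P(X ≥ 16) = 1 - 0.753794 = 0.246206

So there's approximately a 24.6% chance that X is at least 16.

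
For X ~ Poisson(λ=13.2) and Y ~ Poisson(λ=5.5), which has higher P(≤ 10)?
Y has higher probability (P(Y ≤ 10) = 0.9747 > P(X ≤ 10) = 0.2349)

Compute P(≤ 10) for each distribution:

X ~ Poisson(λ=13.2):
P(X ≤ 10) = 0.2349

Y ~ Poisson(λ=5.5):
P(Y ≤ 10) = 0.9747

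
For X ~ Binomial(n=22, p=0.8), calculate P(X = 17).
0.189756

We have X ~ Binomial(n=22, p=0.8).

For a Binomial distribution, the PMF gives us the probability of each outcome.

Using the PMF formula:
P(X = 17) = 0.189756

Rounded to 4 decimal places: 0.1898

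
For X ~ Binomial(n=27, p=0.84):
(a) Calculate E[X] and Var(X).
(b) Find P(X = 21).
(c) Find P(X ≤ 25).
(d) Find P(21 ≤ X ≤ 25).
(a) E[X] = 22.6800, Var(X) = 3.6288
(b) P(X = 21) = 0.127612
(c) P(X ≤ 25) = 0.944549
(d) P(21 ≤ X ≤ 25) = 0.816289

We have X ~ Binomial(n=27, p=0.84).

(a) Moments:
E[X] = 22.6800
Var(X) = 3.6288
σ = √Var(X) = 1.9049

(b) Point probability using PMF:
P(X = 21) = 0.127612

(c) Cumulative probability using CDF:
P(X ≤ 25) = F(25) = 0.944549

(d) Range probability:
P(21 ≤ X ≤ 25) = P(X ≤ 25) - P(X ≤ 20)
                   = F(25) - F(20)
                   = 0.944549 - 0.128260
                   = 0.816289

This means approximately 81.6% of outcomes fall in the interval [21, 25].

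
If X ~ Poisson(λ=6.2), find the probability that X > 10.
0.051441

We have X ~ Poisson(λ=6.2).

P(X > 10) = 1 - P(X ≤ 10)
                = 1 - F(10)
                = 1 - 0.948559
                = 0.051441

So there's approximately a 5.1% chance that X exceeds 10.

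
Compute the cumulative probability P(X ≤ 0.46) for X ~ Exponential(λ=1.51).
0.500726

We have X ~ Exponential(λ=1.51).

The CDF gives us P(X ≤ k).

Using the CDF:
P(X ≤ 0.46) = 0.500726

This means there's approximately a 50.1% chance that X is at most 0.46.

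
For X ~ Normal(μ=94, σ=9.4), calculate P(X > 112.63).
0.023744

We have X ~ Normal(μ=94, σ=9.4).

P(X > 112.63) = 1 - P(X ≤ 112.63)
                = 1 - F(112.63)
                = 1 - 0.976256
                = 0.023744

So there's approximately a 2.4% chance that X exceeds 112.63.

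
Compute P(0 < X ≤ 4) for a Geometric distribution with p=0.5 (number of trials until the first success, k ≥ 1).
0.937500

We have X ~ Geometric(p=0.5) (number of trials until the first success, k ≥ 1).

To find P(0 < X ≤ 4), we use:
P(0 < X ≤ 4) = P(X ≤ 4) - P(X ≤ 0)
                 = F(4) - F(0)
                 = 0.937500 - 0.000000
                 = 0.937500

So there's approximately a 93.8% chance that X falls in this range.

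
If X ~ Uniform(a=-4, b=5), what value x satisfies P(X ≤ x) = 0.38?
-0.5800

We have X ~ Uniform(a=-4, b=5).

We want to find x such that P(X ≤ x) = 0.38.

This is the 38th percentile, which means 38% of values fall below this point.

Using the inverse CDF (quantile function):
x = F⁻¹(0.38) = -0.5800

Verification: P(X ≤ -0.5800) = 0.38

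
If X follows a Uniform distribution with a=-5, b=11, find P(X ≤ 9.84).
0.927500

We have X ~ Uniform(a=-5, b=11).

The CDF gives us P(X ≤ k).

Using the CDF:
P(X ≤ 9.84) = 0.927500

This means there's approximately a 92.8% chance that X is at most 9.84.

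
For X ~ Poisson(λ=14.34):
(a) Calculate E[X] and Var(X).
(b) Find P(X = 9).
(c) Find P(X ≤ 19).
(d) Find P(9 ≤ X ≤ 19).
(a) E[X] = 14.3400, Var(X) = 14.3400
(b) P(X = 9) = 0.041821
(c) P(X ≤ 19) = 0.908755
(d) P(9 ≤ X ≤ 19) = 0.856322

We have X ~ Poisson(λ=14.34).

(a) Moments:
E[X] = 14.3400
Var(X) = 14.3400
σ = √Var(X) = 3.7868

(b) Point probability using PMF:
P(X = 9) = 0.041821

(c) Cumulative probability using CDF:
P(X ≤ 19) = F(19) = 0.908755

(d) Range probability:
P(9 ≤ X ≤ 19) = P(X ≤ 19) - P(X ≤ 8)
                   = F(19) - F(8)
                   = 0.908755 - 0.052433
                   = 0.856322

This means approximately 85.6% of outcomes fall in the interval [9, 19].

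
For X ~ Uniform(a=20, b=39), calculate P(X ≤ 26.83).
0.359474

We have X ~ Uniform(a=20, b=39).

The CDF gives us P(X ≤ k).

Using the CDF:
P(X ≤ 26.83) = 0.359474

This means there's approximately a 35.9% chance that X is at most 26.83.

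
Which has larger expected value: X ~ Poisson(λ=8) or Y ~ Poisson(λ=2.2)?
X has larger mean (8.0000 > 2.2000)

Compute the expected value for each distribution:

X ~ Poisson(λ=8):
E[X] = 8.0000

Y ~ Poisson(λ=2.2):
E[Y] = 2.2000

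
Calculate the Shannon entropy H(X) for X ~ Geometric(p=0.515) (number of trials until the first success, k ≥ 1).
1.3450 nats

We have X ~ Geometric(p=0.515) (number of trials until the first success, k ≥ 1).

The Shannon entropy measures the uncertainty or information content of the distribution.

For a Geometric distribution with p=0.515 (number of trials until the first success, k ≥ 1):
H(X) = 1.3450 nats

(In bits, this would be 1.9405 bits.)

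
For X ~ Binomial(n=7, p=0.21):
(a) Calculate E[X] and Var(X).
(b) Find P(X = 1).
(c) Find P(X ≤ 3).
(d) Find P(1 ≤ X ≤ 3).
(a) E[X] = 1.4700, Var(X) = 1.1613
(b) P(X = 1) = 0.357339
(c) P(X ≤ 3) = 0.960595
(d) P(1 ≤ X ≤ 3) = 0.768556

We have X ~ Binomial(n=7, p=0.21).

(a) Moments:
E[X] = 1.4700
Var(X) = 1.1613
σ = √Var(X) = 1.0776

(b) Point probability using PMF:
P(X = 1) = 0.357339

(c) Cumulative probability using CDF:
P(X ≤ 3) = F(3) = 0.960595

(d) Range probability:
P(1 ≤ X ≤ 3) = P(X ≤ 3) - P(X ≤ 0)
                   = F(3) - F(0)
                   = 0.960595 - 0.192039
                   = 0.768556

This means approximately 76.9% of outcomes fall in the interval [1, 3].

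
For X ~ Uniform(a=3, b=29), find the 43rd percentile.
14.1800

We have X ~ Uniform(a=3, b=29).

We want to find x such that P(X ≤ x) = 0.43.

This is the 43rd percentile, which means 43% of values fall below this point.

Using the inverse CDF (quantile function):
x = F⁻¹(0.43) = 14.1800

Verification: P(X ≤ 14.1800) = 0.43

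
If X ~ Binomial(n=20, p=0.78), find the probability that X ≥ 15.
0.734268

We have X ~ Binomial(n=20, p=0.78).

For discrete distributions, P(X ≥ 15) = 1 - P(X ≤ 14).

P(X ≤ 14) = 0.265732
P(X ≥ 15) = 1 - 0.265732 = 0.734268

So there's approximately a 73.4% chance that X is at least 15.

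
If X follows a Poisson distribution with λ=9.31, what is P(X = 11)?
0.103278

We have X ~ Poisson(λ=9.31).

For a Poisson distribution, the PMF gives us the probability of each outcome.

Using the PMF formula:
P(X = 11) = 0.103278

Rounded to 4 decimal places: 0.1033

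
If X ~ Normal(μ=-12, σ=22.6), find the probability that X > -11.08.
0.483764

We have X ~ Normal(μ=-12, σ=22.6).

P(X > -11.08) = 1 - P(X ≤ -11.08)
                = 1 - F(-11.08)
                = 1 - 0.516236
                = 0.483764

So there's approximately a 48.4% chance that X exceeds -11.08.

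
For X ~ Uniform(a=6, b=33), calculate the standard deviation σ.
7.7942

We have X ~ Uniform(a=6, b=33).

For a Uniform distribution with a=6, b=33:
σ = √Var(X) = 7.7942

The standard deviation is the square root of the variance.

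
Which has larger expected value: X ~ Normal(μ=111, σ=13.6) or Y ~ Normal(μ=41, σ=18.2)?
X has larger mean (111.0000 > 41.0000)

Compute the expected value for each distribution:

X ~ Normal(μ=111, σ=13.6):
E[X] = 111.0000

Y ~ Normal(μ=41, σ=18.2):
E[Y] = 41.0000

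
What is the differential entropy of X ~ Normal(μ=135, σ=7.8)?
3.4731 nats

We have X ~ Normal(μ=135, σ=7.8).

The differential entropy measures the uncertainty or information content of the distribution.

For a Normal distribution with μ=135, σ=7.8:
h(X) = 3.4731 nats

(In bits, this would be 5.0106 bits.)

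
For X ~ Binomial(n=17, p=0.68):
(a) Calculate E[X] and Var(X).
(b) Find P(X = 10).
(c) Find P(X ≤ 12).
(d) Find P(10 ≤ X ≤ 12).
(a) E[X] = 11.5600, Var(X) = 3.6992
(b) P(X = 10) = 0.141258
(c) P(X ≤ 12) = 0.677814
(d) P(10 ≤ X ≤ 12) = 0.535236

We have X ~ Binomial(n=17, p=0.68).

(a) Moments:
E[X] = 11.5600
Var(X) = 3.6992
σ = √Var(X) = 1.9233

(b) Point probability using PMF:
P(X = 10) = 0.141258

(c) Cumulative probability using CDF:
P(X ≤ 12) = F(12) = 0.677814

(d) Range probability:
P(10 ≤ X ≤ 12) = P(X ≤ 12) - P(X ≤ 9)
                   = F(12) - F(9)
                   = 0.677814 - 0.142578
                   = 0.535236

This means approximately 53.5% of outcomes fall in the interval [10, 12].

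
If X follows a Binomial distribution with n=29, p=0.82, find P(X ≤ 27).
0.976675

We have X ~ Binomial(n=29, p=0.82).

The CDF gives us P(X ≤ k).

Using the CDF:
P(X ≤ 27) = 0.976675

This means there's approximately a 97.7% chance that X is at most 27.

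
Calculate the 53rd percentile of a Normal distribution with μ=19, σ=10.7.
19.8054

We have X ~ Normal(μ=19, σ=10.7).

We want to find x such that P(X ≤ x) = 0.53.

This is the 53rd percentile, which means 53% of values fall below this point.

Using the inverse CDF (quantile function):
x = F⁻¹(0.53) = 19.8054

Verification: P(X ≤ 19.8054) = 0.53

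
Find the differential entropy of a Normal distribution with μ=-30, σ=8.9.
3.6050 nats

We have X ~ Normal(μ=-30, σ=8.9).

The differential entropy measures the uncertainty or information content of the distribution.

For a Normal distribution with μ=-30, σ=8.9:
h(X) = 3.6050 nats

(In bits, this would be 5.2009 bits.)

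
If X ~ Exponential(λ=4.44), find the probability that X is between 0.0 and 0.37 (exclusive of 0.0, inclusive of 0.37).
0.806562

We have X ~ Exponential(λ=4.44).

To find P(0.0 < X ≤ 0.37), we use:
P(0.0 < X ≤ 0.37) = P(X ≤ 0.37) - P(X ≤ 0.0)
                 = F(0.37) - F(0.0)
                 = 0.806562 - 0.000000
                 = 0.806562

So there's approximately a 80.7% chance that X falls in this range.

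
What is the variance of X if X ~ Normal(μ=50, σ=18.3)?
334.8900

We have X ~ Normal(μ=50, σ=18.3).

For a Normal distribution with μ=50, σ=18.3:
Var(X) = 334.8900

The variance measures the spread of the distribution around the mean.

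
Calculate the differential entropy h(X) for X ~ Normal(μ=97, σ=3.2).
2.5821 nats

We have X ~ Normal(μ=97, σ=3.2).

The differential entropy measures the uncertainty or information content of the distribution.

For a Normal distribution with μ=97, σ=3.2:
h(X) = 2.5821 nats

(In bits, this would be 3.7252 bits.)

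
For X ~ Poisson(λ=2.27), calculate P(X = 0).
0.103312

We have X ~ Poisson(λ=2.27).

For a Poisson distribution, the PMF gives us the probability of each outcome.

Using the PMF formula:
P(X = 0) = 0.103312

Rounded to 4 decimal places: 0.1033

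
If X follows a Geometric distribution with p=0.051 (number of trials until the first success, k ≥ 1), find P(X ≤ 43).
0.894695

We have X ~ Geometric(p=0.051) (number of trials until the first success, k ≥ 1).

The CDF gives us P(X ≤ k).

Using the CDF:
P(X ≤ 43) = 0.894695

This means there's approximately a 89.5% chance that X is at most 43.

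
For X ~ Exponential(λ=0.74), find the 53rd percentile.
1.0203

We have X ~ Exponential(λ=0.74).

We want to find x such that P(X ≤ x) = 0.53.

This is the 53rd percentile, which means 53% of values fall below this point.

Using the inverse CDF (quantile function):
x = F⁻¹(0.53) = 1.0203

Verification: P(X ≤ 1.0203) = 0.53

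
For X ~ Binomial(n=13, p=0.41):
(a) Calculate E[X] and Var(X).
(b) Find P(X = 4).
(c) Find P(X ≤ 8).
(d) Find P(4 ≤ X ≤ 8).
(a) E[X] = 5.3300, Var(X) = 3.1447
(b) P(X = 4) = 0.175029
(c) P(X ≤ 8) = 0.962075
(d) P(4 ≤ X ≤ 8) = 0.811254

We have X ~ Binomial(n=13, p=0.41).

(a) Moments:
E[X] = 5.3300
Var(X) = 3.1447
σ = √Var(X) = 1.7733

(b) Point probability using PMF:
P(X = 4) = 0.175029

(c) Cumulative probability using CDF:
P(X ≤ 8) = F(8) = 0.962075

(d) Range probability:
P(4 ≤ X ≤ 8) = P(X ≤ 8) - P(X ≤ 3)
                   = F(8) - F(3)
                   = 0.962075 - 0.150821
                   = 0.811254

This means approximately 81.1% of outcomes fall in the interval [4, 8].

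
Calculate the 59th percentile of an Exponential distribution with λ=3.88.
0.2298

We have X ~ Exponential(λ=3.88).

We want to find x such that P(X ≤ x) = 0.59.

This is the 59th percentile, which means 59% of values fall below this point.

Using the inverse CDF (quantile function):
x = F⁻¹(0.59) = 0.2298

Verification: P(X ≤ 0.2298) = 0.59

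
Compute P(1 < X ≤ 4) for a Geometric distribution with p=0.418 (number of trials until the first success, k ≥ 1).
0.467266

We have X ~ Geometric(p=0.418) (number of trials until the first success, k ≥ 1).

To find P(1 < X ≤ 4), we use:
P(1 < X ≤ 4) = P(X ≤ 4) - P(X ≤ 1)
                 = F(4) - F(1)
                 = 0.885266 - 0.418000
                 = 0.467266

So there's approximately a 46.7% chance that X falls in this range.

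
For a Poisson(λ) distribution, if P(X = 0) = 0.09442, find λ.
λ = 2.3600

For a Poisson(λ) distribution, the PMF at 0 is:
P(X = 0) = λ^0 e^(-λ) / 0! = e^(-λ)

Given P(X = 0) = 0.09442:
e^(-λ) = 0.09442
-λ = ln(0.09442)
λ = -ln(0.09442) = 2.3600

Verification: e^(-2.3600) = 0.09442 ✓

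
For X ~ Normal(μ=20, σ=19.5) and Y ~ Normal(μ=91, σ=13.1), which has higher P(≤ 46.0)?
X has higher probability (P(X ≤ 46.0) = 0.9088 > P(Y ≤ 46.0) = 0.0003)

Compute P(≤ 46.0) for each distribution:

X ~ Normal(μ=20, σ=19.5):
P(X ≤ 46.0) = 0.9088

Y ~ Normal(μ=91, σ=13.1):
P(Y ≤ 46.0) = 0.0003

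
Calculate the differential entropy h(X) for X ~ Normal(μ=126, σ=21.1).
4.4682 nats

We have X ~ Normal(μ=126, σ=21.1).

The differential entropy measures the uncertainty or information content of the distribution.

For a Normal distribution with μ=126, σ=21.1:
h(X) = 4.4682 nats

(In bits, this would be 6.4463 bits.)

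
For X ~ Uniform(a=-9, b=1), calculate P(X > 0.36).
0.064000

We have X ~ Uniform(a=-9, b=1).

P(X > 0.36) = 1 - P(X ≤ 0.36)
                = 1 - F(0.36)
                = 1 - 0.936000
                = 0.064000

So there's approximately a 6.4% chance that X exceeds 0.36.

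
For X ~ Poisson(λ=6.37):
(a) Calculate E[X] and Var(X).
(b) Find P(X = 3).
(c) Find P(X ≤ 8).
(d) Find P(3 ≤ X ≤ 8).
(a) E[X] = 6.3700, Var(X) = 6.3700
(b) P(X = 3) = 0.073758
(c) P(X ≤ 8) = 0.806781
(d) P(3 ≤ X ≤ 8) = 0.759426

We have X ~ Poisson(λ=6.37).

(a) Moments:
E[X] = 6.3700
Var(X) = 6.3700
σ = √Var(X) = 2.5239

(b) Point probability using PMF:
P(X = 3) = 0.073758

(c) Cumulative probability using CDF:
P(X ≤ 8) = F(8) = 0.806781

(d) Range probability:
P(3 ≤ X ≤ 8) = P(X ≤ 8) - P(X ≤ 2)
                   = F(8) - F(2)
                   = 0.806781 - 0.047356
                   = 0.759426

This means approximately 75.9% of outcomes fall in the interval [3, 8].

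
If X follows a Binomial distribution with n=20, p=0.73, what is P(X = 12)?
0.081480

We have X ~ Binomial(n=20, p=0.73).

For a Binomial distribution, the PMF gives us the probability of each outcome.

Using the PMF formula:
P(X = 12) = 0.081480

Rounded to 4 decimal places: 0.0815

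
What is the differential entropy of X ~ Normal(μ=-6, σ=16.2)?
4.2039 nats

We have X ~ Normal(μ=-6, σ=16.2).

The differential entropy measures the uncertainty or information content of the distribution.

For a Normal distribution with μ=-6, σ=16.2:
h(X) = 4.2039 nats

(In bits, this would be 6.0650 bits.)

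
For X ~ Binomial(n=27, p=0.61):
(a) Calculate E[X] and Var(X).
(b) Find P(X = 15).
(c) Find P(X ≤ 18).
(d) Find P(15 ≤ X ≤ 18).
(a) E[X] = 16.4700, Var(X) = 6.4233
(b) P(X = 15) = 0.129679
(c) P(X ≤ 18) = 0.786577
(d) P(15 ≤ X ≤ 18) = 0.569543

We have X ~ Binomial(n=27, p=0.61).

(a) Moments:
E[X] = 16.4700
Var(X) = 6.4233
σ = √Var(X) = 2.5344

(b) Point probability using PMF:
P(X = 15) = 0.129679

(c) Cumulative probability using CDF:
P(X ≤ 18) = F(18) = 0.786577

(d) Range probability:
P(15 ≤ X ≤ 18) = P(X ≤ 18) - P(X ≤ 14)
                   = F(18) - F(14)
                   = 0.786577 - 0.217034
                   = 0.569543

This means approximately 57.0% of outcomes fall in the interval [15, 18].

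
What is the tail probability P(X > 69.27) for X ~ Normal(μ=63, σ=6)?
0.148011

We have X ~ Normal(μ=63, σ=6).

P(X > 69.27) = 1 - P(X ≤ 69.27)
                = 1 - F(69.27)
                = 1 - 0.851989
                = 0.148011

So there's approximately a 14.8% chance that X exceeds 69.27.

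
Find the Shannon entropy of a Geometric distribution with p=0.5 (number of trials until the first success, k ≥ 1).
1.3863 nats

We have X ~ Geometric(p=0.5) (number of trials until the first success, k ≥ 1).

The Shannon entropy measures the uncertainty or information content of the distribution.

For a Geometric distribution with p=0.5 (number of trials until the first success, k ≥ 1):
H(X) = 1.3863 nats

(In bits, this would be 2.0000 bits.)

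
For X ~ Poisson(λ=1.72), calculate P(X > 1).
0.512940

We have X ~ Poisson(λ=1.72).

P(X > 1) = 1 - P(X ≤ 1)
                = 1 - F(1)
                = 1 - 0.487060
                = 0.512940

So there's approximately a 51.3% chance that X exceeds 1.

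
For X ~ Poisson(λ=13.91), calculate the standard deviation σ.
3.7296

We have X ~ Poisson(λ=13.91).

For a Poisson distribution with λ=13.91:
σ = √Var(X) = 3.7296

The standard deviation is the square root of the variance.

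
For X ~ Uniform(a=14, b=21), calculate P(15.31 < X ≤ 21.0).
0.812857

We have X ~ Uniform(a=14, b=21).

To find P(15.31 < X ≤ 21.0), we use:
P(15.31 < X ≤ 21.0) = P(X ≤ 21.0) - P(X ≤ 15.31)
                 = F(21.0) - F(15.31)
                 = 1.000000 - 0.187143
                 = 0.812857

So there's approximately a 81.3% chance that X falls in this range.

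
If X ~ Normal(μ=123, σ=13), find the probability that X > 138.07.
0.123181

We have X ~ Normal(μ=123, σ=13).

P(X > 138.07) = 1 - P(X ≤ 138.07)
                = 1 - F(138.07)
                = 1 - 0.876819
                = 0.123181

So there's approximately a 12.3% chance that X exceeds 138.07.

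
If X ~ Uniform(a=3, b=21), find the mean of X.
12.0000

We have X ~ Uniform(a=3, b=21).

For a Uniform distribution with a=3, b=21:
E[X] = 12.0000

This is the expected (average) value of X.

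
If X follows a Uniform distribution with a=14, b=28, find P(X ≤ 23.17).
0.655000

We have X ~ Uniform(a=14, b=28).

The CDF gives us P(X ≤ k).

Using the CDF:
P(X ≤ 23.17) = 0.655000

This means there's approximately a 65.5% chance that X is at most 23.17.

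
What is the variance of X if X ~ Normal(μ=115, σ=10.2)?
104.0400

We have X ~ Normal(μ=115, σ=10.2).

For a Normal distribution with μ=115, σ=10.2:
Var(X) = 104.0400

The variance measures the spread of the distribution around the mean.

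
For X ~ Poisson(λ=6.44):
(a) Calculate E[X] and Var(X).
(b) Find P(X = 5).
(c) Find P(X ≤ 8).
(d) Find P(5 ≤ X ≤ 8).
(a) E[X] = 6.4400, Var(X) = 6.4400
(b) P(X = 5) = 0.147364
(c) P(X ≤ 8) = 0.798652
(d) P(5 ≤ X ≤ 8) = 0.568193

We have X ~ Poisson(λ=6.44).

(a) Moments:
E[X] = 6.4400
Var(X) = 6.4400
σ = √Var(X) = 2.5377

(b) Point probability using PMF:
P(X = 5) = 0.147364

(c) Cumulative probability using CDF:
P(X ≤ 8) = F(8) = 0.798652

(d) Range probability:
P(5 ≤ X ≤ 8) = P(X ≤ 8) - P(X ≤ 4)
                   = F(8) - F(4)
                   = 0.798652 - 0.230459
                   = 0.568193

This means approximately 56.8% of outcomes fall in the interval [5, 8].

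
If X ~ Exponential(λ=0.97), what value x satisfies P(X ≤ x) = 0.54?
0.8005

We have X ~ Exponential(λ=0.97).

We want to find x such that P(X ≤ x) = 0.54.

This is the 54th percentile, which means 54% of values fall below this point.

Using the inverse CDF (quantile function):
x = F⁻¹(0.54) = 0.8005

Verification: P(X ≤ 0.8005) = 0.54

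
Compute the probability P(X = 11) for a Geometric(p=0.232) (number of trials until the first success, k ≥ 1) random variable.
0.016562

We have X ~ Geometric(p=0.232) (number of trials until the first success, k ≥ 1).

For a Geometric distribution, the PMF gives us the probability of each outcome.

Using the PMF formula:
P(X = 11) = 0.016562

Rounded to 4 decimal places: 0.0166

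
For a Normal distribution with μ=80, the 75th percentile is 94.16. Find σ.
σ = 20.9936

For X ~ Normal(μ, σ), the p-th percentile satisfies x = μ + z_p × σ,
where z_p = Φ⁻¹(p) is the standard normal quantile.

Step 1: z_{0.75} = Φ⁻¹(0.75) = 0.6745

Step 2: Solve for σ:
94.16 = 80 + 0.6745 × σ
σ = (94.16 - 80) / 0.6745
σ = 14.16 / 0.6745
σ = 20.9936

Verification: μ + z × σ = 80 + 0.6745 × 20.9936 = 94.16 ✓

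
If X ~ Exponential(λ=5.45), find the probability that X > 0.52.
0.058777

We have X ~ Exponential(λ=5.45).

P(X > 0.52) = 1 - P(X ≤ 0.52)
                = 1 - F(0.52)
                = 1 - 0.941223
                = 0.058777

So there's approximately a 5.9% chance that X exceeds 0.52.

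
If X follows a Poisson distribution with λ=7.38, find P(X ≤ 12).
0.961567

We have X ~ Poisson(λ=7.38).

The CDF gives us P(X ≤ k).

Using the CDF:
P(X ≤ 12) = 0.961567

This means there's approximately a 96.2% chance that X is at most 12.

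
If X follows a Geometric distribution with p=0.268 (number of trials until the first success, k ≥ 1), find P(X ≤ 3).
0.607777

We have X ~ Geometric(p=0.268) (number of trials until the first success, k ≥ 1).

The CDF gives us P(X ≤ k).

Using the CDF:
P(X ≤ 3) = 0.607777

This means there's approximately a 60.8% chance that X is at most 3.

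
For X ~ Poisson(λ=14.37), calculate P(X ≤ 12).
0.323037

We have X ~ Poisson(λ=14.37).

The CDF gives us P(X ≤ k).

Using the CDF:
P(X ≤ 12) = 0.323037

This means there's approximately a 32.3% chance that X is at most 12.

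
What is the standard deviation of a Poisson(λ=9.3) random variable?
3.0496

We have X ~ Poisson(λ=9.3).

For a Poisson distribution with λ=9.3:
σ = √Var(X) = 3.0496

The standard deviation is the square root of the variance.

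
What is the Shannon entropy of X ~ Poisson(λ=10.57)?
2.5896 nats

We have X ~ Poisson(λ=10.57).

The Shannon entropy measures the uncertainty or information content of the distribution.

For a Poisson distribution with λ=10.57:
H(X) = 2.5896 nats

(In bits, this would be 3.7361 bits.)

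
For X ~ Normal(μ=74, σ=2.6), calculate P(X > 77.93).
0.065326

We have X ~ Normal(μ=74, σ=2.6).

P(X > 77.93) = 1 - P(X ≤ 77.93)
                = 1 - F(77.93)
                = 1 - 0.934674
                = 0.065326

So there's approximately a 6.5% chance that X exceeds 77.93.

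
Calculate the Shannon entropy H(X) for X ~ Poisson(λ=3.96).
2.0813 nats

We have X ~ Poisson(λ=3.96).

The Shannon entropy measures the uncertainty or information content of the distribution.

For a Poisson distribution with λ=3.96:
H(X) = 2.0813 nats

(In bits, this would be 3.0027 bits.)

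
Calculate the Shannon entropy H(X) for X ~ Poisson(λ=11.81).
2.6460 nats

We have X ~ Poisson(λ=11.81).

The Shannon entropy measures the uncertainty or information content of the distribution.

For a Poisson distribution with λ=11.81:
H(X) = 2.6460 nats

(In bits, this would be 3.8174 bits.)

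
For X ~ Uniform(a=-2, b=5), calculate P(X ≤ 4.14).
0.877143

We have X ~ Uniform(a=-2, b=5).

The CDF gives us P(X ≤ k).

Using the CDF:
P(X ≤ 4.14) = 0.877143

This means there's approximately a 87.7% chance that X is at most 4.14.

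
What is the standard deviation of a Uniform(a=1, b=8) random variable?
2.0207

We have X ~ Uniform(a=1, b=8).

For a Uniform distribution with a=1, b=8:
σ = √Var(X) = 2.0207

The standard deviation is the square root of the variance.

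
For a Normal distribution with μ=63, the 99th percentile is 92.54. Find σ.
σ = 12.6980

For X ~ Normal(μ, σ), the p-th percentile satisfies x = μ + z_p × σ,
where z_p = Φ⁻¹(p) is the standard normal quantile.

Step 1: z_{0.99} = Φ⁻¹(0.99) = 2.3263

Step 2: Solve for σ:
92.54 = 63 + 2.3263 × σ
σ = (92.54 - 63) / 2.3263
σ = 29.54 / 2.3263
σ = 12.6980

Verification: μ + z × σ = 63 + 2.3263 × 12.6980 = 92.54 ✓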